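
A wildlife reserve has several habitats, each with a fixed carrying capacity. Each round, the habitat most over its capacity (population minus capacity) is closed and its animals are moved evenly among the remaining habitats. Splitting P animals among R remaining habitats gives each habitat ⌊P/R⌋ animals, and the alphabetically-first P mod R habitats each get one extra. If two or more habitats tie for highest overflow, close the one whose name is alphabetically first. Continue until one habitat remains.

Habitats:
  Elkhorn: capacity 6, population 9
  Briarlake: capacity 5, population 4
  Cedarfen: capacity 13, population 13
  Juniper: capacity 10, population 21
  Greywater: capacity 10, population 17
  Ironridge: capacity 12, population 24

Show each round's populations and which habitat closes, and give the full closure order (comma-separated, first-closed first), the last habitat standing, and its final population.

Closure order: Ironridge, Juniper, Greywater, Elkhorn, Briarlake
Last habitat: Cedarfen with 88 animals

Round 1: Briarlake=4 Cedarfen=13 Elkhorn=9 Greywater=17 Ironridge=24 Juniper=21 → close Ironridge (overflow 12)
  24÷5 = 4 each, +1 to first 4
Round 2: Briarlake=9 Cedarfen=18 Elkhorn=14 Greywater=22 Juniper=25 → close Juniper (overflow 15)
  25÷4 = 6 each, +1 to first 1
Round 3: Briarlake=16 Cedarfen=24 Elkhorn=20 Greywater=28 → close Greywater (overflow 18)
  28÷3 = 9 each, +1 to first 1
Round 4: Briarlake=26 Cedarfen=33 Elkhorn=29 → close Elkhorn (overflow 23)
  29÷2 = 14 each, +1 to first 1
Round 5: Briarlake=41 Cedarfen=47 → close Briarlake (overflow 36)
  41÷1 = 41 each, +1 to first 0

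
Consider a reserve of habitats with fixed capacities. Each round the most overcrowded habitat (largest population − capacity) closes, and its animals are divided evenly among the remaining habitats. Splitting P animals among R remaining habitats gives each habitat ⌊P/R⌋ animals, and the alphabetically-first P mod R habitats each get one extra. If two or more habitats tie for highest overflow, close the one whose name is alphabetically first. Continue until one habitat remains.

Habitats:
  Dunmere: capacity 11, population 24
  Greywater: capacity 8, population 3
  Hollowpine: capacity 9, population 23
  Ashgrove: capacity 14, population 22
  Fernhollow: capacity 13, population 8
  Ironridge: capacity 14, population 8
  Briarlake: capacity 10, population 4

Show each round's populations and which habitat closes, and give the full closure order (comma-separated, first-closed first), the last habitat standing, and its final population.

Round 1: Ashgrove=22 Briarlake=4 Dunmere=24 Fernhollow=8 Greywater=3 Hollowpine=23 Ironridge=8 → close Hollowpine (overflow 14)
  23÷6 = 3 each, +1 to first 5
Round 2: Ashgrove=26 Briarlake=8 Dunmere=28 Fernhollow=12 Greywater=7 Ironridge=11 → close Dunmere (overflow 17)
  28÷5 = 5 each, +1 to first 3
Round 3: Ashgrove=32 Briarlake=14 Fernhollow=18 Greywater=12 Ironridge=16 → close Ashgrove (overflow 18)
  32÷4 = 8 each, +1 to first 0
Round 4: Briarlake=22 Fernhollow=26 Greywater=20 Ironridge=24 → close Fernhollow (overflow 13)
  26÷3 = 8 each, +1 to first 2
Round 5: Briarlake=31 Greywater=29 Ironridge=32 → close Briarlake (overflow 21)
  31÷2 = 15 each, +1 to first 1
Round 6: Greywater=45 Ironridge=47 → close Greywater (overflow 37)
  45÷1 = 45 each, +1 to first 0

Closure order: Hollowpine, Dunmere, Ashgrove, Fernhollow, Briarlake, Greywater
Last habitat: Ironridge with 92 animals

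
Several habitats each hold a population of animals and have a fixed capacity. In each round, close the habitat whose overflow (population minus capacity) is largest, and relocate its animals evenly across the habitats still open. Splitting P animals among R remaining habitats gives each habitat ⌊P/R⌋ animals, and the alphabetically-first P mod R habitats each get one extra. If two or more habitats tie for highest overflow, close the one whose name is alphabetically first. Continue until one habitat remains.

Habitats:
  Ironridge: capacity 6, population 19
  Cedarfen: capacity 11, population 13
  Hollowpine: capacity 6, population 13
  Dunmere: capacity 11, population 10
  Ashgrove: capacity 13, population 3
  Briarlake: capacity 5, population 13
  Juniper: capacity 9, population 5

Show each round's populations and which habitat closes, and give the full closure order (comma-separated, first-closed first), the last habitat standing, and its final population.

Round 1: Ashgrove=3 Briarlake=13 Cedarfen=13 Dunmere=10 Hollowpine=13 Ironridge=19 Juniper=5 → close Ironridge (overflow 13)
  19÷6 = 3 each, +1 to first 1
Round 2: Ashgrove=7 Briarlake=16 Cedarfen=16 Dunmere=13 Hollowpine=16 Juniper=8 → close Briarlake (overflow 11)
  16÷5 = 3 each, +1 to first 1
Round 3: Ashgrove=11 Cedarfen=19 Dunmere=16 Hollowpine=19 Juniper=11 → close Hollowpine (overflow 13)
  19÷4 = 4 each, +1 to first 3
Round 4: Ashgrove=16 Cedarfen=24 Dunmere=21 Juniper=15 → close Cedarfen (overflow 13)
  24÷3 = 8 each, +1 to first 0
Round 5: Ashgrove=24 Dunmere=29 Juniper=23 → close Dunmere (overflow 18)
  29÷2 = 14 each, +1 to first 1
Round 6: Ashgrove=39 Juniper=37 → close Juniper (overflow 28)
  37÷1 = 37 each, +1 to first 0

Closure order: Ironridge, Briarlake, Hollowpine, Cedarfen, Dunmere, Juniper
Last habitat: Ashgrove with 76 animals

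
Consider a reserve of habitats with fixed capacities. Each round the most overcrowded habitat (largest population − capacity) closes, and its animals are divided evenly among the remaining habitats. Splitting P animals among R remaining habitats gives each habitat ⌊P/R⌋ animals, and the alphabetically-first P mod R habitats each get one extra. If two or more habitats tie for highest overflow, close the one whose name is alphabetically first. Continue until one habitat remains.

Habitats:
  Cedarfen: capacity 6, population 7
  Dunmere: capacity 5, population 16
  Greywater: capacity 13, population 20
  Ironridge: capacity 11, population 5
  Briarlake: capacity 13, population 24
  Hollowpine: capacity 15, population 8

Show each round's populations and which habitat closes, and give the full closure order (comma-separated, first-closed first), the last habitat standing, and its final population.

Closure order: Briarlake, Dunmere, Greywater, Cedarfen, Hollowpine
Last habitat: Ironridge with 80 animals

Round 1: Briarlake=24 Cedarfen=7 Dunmere=16 Greywater=20 Hollowpine=8 Ironridge=5 → close Briarlake (overflow 11)
  24÷5 = 4 each, +1 to first 4
Round 2: Cedarfen=12 Dunmere=21 Greywater=25 Hollowpine=13 Ironridge=9 → close Dunmere (overflow 16)
  21÷4 = 5 each, +1 to first 1
Round 3: Cedarfen=18 Greywater=30 Hollowpine=18 Ironridge=14 → close Greywater (overflow 17)
  30÷3 = 10 each, +1 to first 0
Round 4: Cedarfen=28 Hollowpine=28 Ironridge=24 → close Cedarfen (overflow 22)
  28÷2 = 14 each, +1 to first 0
Round 5: Hollowpine=42 Ironridge=38 → close Hollowpine (overflow 27)
  42÷1 = 42 each, +1 to first 0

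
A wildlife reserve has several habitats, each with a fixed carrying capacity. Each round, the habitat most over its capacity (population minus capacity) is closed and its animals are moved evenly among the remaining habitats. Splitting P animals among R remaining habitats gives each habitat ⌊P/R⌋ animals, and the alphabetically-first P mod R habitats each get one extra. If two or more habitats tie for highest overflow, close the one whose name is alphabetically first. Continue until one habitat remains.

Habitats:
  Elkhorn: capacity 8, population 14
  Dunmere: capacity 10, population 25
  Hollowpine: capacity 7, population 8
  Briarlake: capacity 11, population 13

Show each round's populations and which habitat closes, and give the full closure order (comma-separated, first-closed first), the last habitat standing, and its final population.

Closure order: Dunmere, Elkhorn, Briarlake
Last habitat: Hollowpine with 60 animals

Round 1: Briarlake=13 Dunmere=25 Elkhorn=14 Hollowpine=8 → close Dunmere (overflow 15)
  25÷3 = 8 each, +1 to first 1
Round 2: Briarlake=22 Elkhorn=22 Hollowpine=16 → close Elkhorn (overflow 14)
  22÷2 = 11 each, +1 to first 0
Round 3: Briarlake=33 Hollowpine=27 → close Briarlake (overflow 22)
  33÷1 = 33 each, +1 to first 0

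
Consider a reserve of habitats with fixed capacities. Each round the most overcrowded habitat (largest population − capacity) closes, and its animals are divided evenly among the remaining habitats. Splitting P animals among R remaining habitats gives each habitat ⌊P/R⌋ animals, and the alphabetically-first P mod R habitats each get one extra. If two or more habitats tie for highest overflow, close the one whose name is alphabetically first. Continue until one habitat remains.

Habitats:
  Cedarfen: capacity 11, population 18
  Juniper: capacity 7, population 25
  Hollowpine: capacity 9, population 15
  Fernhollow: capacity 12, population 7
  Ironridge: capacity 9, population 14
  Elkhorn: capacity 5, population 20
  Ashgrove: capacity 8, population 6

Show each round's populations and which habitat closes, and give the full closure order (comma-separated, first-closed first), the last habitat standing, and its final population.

Closure order: Juniper, Elkhorn, Cedarfen, Hollowpine, Ironridge, Ashgrove
Last habitat: Fernhollow with 105 animals

Round 1: Ashgrove=6 Cedarfen=18 Elkhorn=20 Fernhollow=7 Hollowpine=15 Ironridge=14 Juniper=25 → close Juniper (overflow 18)
  25÷6 = 4 each, +1 to first 1
Round 2: Ashgrove=11 Cedarfen=22 Elkhorn=24 Fernhollow=11 Hollowpine=19 Ironridge=18 → close Elkhorn (overflow 19)
  24÷5 = 4 each, +1 to first 4
Round 3: Ashgrove=16 Cedarfen=27 Fernhollow=16 Hollowpine=24 Ironridge=22 → close Cedarfen (overflow 16)
  27÷4 = 6 each, +1 to first 3
Round 4: Ashgrove=23 Fernhollow=23 Hollowpine=31 Ironridge=28 → close Hollowpine (overflow 22)
  31÷3 = 10 each, +1 to first 1
Round 5: Ashgrove=34 Fernhollow=33 Ironridge=38 → close Ironridge (overflow 29)
  38÷2 = 19 each, +1 to first 0
Round 6: Ashgrove=53 Fernhollow=52 → close Ashgrove (overflow 45)
  53÷1 = 53 each, +1 to first 0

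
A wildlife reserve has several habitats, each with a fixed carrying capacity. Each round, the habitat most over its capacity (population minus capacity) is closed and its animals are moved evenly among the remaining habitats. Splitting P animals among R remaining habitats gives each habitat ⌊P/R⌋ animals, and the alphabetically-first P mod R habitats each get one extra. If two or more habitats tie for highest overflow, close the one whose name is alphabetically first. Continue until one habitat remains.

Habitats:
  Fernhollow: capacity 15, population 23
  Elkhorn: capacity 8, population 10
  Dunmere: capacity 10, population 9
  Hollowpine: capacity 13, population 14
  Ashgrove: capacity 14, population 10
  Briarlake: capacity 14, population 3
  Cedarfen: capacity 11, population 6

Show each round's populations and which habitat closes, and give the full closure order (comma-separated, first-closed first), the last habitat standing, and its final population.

Round 1: Ashgrove=10 Briarlake=3 Cedarfen=6 Dunmere=9 Elkhorn=10 Fernhollow=23 Hollowpine=14 → close Fernhollow (overflow 8)
  23÷6 = 3 each, +1 to first 5
Round 2: Ashgrove=14 Briarlake=7 Cedarfen=10 Dunmere=13 Elkhorn=14 Hollowpine=17 → close Elkhorn (overflow 6)
  14÷5 = 2 each, +1 to first 4
Round 3: Ashgrove=17 Briarlake=10 Cedarfen=13 Dunmere=16 Hollowpine=19 → close Dunmere (overflow 6)
  16÷4 = 4 each, +1 to first 0
Round 4: Ashgrove=21 Briarlake=14 Cedarfen=17 Hollowpine=23 → close Hollowpine (overflow 10)
  23÷3 = 7 each, +1 to first 2
Round 5: Ashgrove=29 Briarlake=22 Cedarfen=24 → close Ashgrove (overflow 15)
  29÷2 = 14 each, +1 to first 1
Round 6: Briarlake=37 Cedarfen=38 → close Cedarfen (overflow 27)
  38÷1 = 38 each, +1 to first 0

Closure order: Fernhollow, Elkhorn, Dunmere, Hollowpine, Ashgrove, Cedarfen
Last habitat: Briarlake with 75 animals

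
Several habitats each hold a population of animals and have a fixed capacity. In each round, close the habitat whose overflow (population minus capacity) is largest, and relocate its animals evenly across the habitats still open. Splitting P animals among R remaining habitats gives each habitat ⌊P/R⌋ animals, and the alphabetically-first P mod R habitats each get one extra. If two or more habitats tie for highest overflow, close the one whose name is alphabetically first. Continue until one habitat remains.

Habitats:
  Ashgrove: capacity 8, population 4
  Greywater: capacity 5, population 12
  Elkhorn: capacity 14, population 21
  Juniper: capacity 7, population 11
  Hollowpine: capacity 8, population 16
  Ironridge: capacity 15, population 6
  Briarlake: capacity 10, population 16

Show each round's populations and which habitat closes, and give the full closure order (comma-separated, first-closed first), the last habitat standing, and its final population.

Round 1: Ashgrove=4 Briarlake=16 Elkhorn=21 Greywater=12 Hollowpine=16 Ironridge=6 Juniper=11 → close Hollowpine (overflow 8)
  16÷6 = 2 each, +1 to first 4
Round 2: Ashgrove=7 Briarlake=19 Elkhorn=24 Greywater=15 Ironridge=8 Juniper=13 → close Elkhorn (overflow 10)
  24÷5 = 4 each, +1 to first 4
Round 3: Ashgrove=12 Briarlake=24 Greywater=20 Ironridge=13 Juniper=17 → close Greywater (overflow 15)
  20÷4 = 5 each, +1 to first 0
Round 4: Ashgrove=17 Briarlake=29 Ironridge=18 Juniper=22 → close Briarlake (overflow 19)
  29÷3 = 9 each, +1 to first 2
Round 5: Ashgrove=27 Ironridge=28 Juniper=31 → close Juniper (overflow 24)
  31÷2 = 15 each, +1 to first 1
Round 6: Ashgrove=43 Ironridge=43 → close Ashgrove (overflow 35)
  43÷1 = 43 each, +1 to first 0

Closure order: Hollowpine, Elkhorn, Greywater, Briarlake, Juniper, Ashgrove
Last habitat: Ironridge with 86 animals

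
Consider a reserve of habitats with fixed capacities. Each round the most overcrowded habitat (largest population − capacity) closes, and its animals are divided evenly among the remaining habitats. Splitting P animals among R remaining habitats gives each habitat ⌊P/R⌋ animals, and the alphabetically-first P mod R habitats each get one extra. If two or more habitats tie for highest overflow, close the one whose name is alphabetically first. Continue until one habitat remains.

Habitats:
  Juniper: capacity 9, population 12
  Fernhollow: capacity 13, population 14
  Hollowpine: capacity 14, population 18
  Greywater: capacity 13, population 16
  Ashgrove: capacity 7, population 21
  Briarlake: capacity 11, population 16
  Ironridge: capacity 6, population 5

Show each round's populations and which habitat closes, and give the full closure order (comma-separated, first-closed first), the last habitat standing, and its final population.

Round 1: Ashgrove=21 Briarlake=16 Fernhollow=14 Greywater=16 Hollowpine=18 Ironridge=5 Juniper=12 → close Ashgrove (overflow 14)
  21÷6 = 3 each, +1 to first 3
Round 2: Briarlake=20 Fernhollow=18 Greywater=20 Hollowpine=21 Ironridge=8 Juniper=15 → close Briarlake (overflow 9)
  20÷5 = 4 each, +1 to first 0
Round 3: Fernhollow=22 Greywater=24 Hollowpine=25 Ironridge=12 Juniper=19 → close Greywater (overflow 11)
  24÷4 = 6 each, +1 to first 0
Round 4: Fernhollow=28 Hollowpine=31 Ironridge=18 Juniper=25 → close Hollowpine (overflow 17)
  31÷3 = 10 each, +1 to first 1
Round 5: Fernhollow=39 Ironridge=28 Juniper=35 → close Fernhollow (overflow 26)
  39÷2 = 19 each, +1 to first 1
Round 6: Ironridge=48 Juniper=54 → close Juniper (overflow 45)
  54÷1 = 54 each, +1 to first 0

Closure order: Ashgrove, Briarlake, Greywater, Hollowpine, Fernhollow, Juniper
Last habitat: Ironridge with 102 animals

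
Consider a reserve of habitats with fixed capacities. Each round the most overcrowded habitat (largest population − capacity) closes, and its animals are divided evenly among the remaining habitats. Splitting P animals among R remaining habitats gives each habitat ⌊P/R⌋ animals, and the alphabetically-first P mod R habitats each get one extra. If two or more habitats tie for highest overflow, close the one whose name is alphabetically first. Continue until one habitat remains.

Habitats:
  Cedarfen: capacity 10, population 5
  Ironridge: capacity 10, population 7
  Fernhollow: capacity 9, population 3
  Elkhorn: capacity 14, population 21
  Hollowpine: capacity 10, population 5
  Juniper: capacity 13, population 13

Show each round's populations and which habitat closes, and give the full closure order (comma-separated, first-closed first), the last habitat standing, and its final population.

Closure order: Elkhorn, Juniper, Cedarfen, Ironridge, Hollowpine
Last habitat: Fernhollow with 54 animals

Round 1: Cedarfen=5 Elkhorn=21 Fernhollow=3 Hollowpine=5 Ironridge=7 Juniper=13 → close Elkhorn (overflow 7)
  21÷5 = 4 each, +1 to first 1
Round 2: Cedarfen=10 Fernhollow=7 Hollowpine=9 Ironridge=11 Juniper=17 → close Juniper (overflow 4)
  17÷4 = 4 each, +1 to first 1
Round 3: Cedarfen=15 Fernhollow=11 Hollowpine=13 Ironridge=15 → close Cedarfen (overflow 5)
  15÷3 = 5 each, +1 to first 0
Round 4: Fernhollow=16 Hollowpine=18 Ironridge=20 → close Ironridge (overflow 10)
  20÷2 = 10 each, +1 to first 0
Round 5: Fernhollow=26 Hollowpine=28 → close Hollowpine (overflow 18)
  28÷1 = 28 each, +1 to first 0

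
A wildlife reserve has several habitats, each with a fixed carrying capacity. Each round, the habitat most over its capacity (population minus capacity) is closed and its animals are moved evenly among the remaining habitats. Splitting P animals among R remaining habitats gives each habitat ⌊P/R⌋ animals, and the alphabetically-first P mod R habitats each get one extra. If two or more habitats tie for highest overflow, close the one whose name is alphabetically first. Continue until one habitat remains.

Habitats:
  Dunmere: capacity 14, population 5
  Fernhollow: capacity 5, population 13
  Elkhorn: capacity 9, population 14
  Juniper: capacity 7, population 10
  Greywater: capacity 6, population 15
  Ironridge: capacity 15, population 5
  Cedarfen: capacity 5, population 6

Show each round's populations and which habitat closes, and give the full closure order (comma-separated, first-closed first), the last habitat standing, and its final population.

Closure order: Greywater, Fernhollow, Elkhorn, Juniper, Cedarfen, Dunmere
Last habitat: Ironridge with 68 animals

Round 1: Cedarfen=6 Dunmere=5 Elkhorn=14 Fernhollow=13 Greywater=15 Ironridge=5 Juniper=10 → close Greywater (overflow 9)
  15÷6 = 2 each, +1 to first 3
Round 2: Cedarfen=9 Dunmere=8 Elkhorn=17 Fernhollow=15 Ironridge=7 Juniper=12 → close Fernhollow (overflow 10)
  15÷5 = 3 each, +1 to first 0
Round 3: Cedarfen=12 Dunmere=11 Elkhorn=20 Ironridge=10 Juniper=15 → close Elkhorn (overflow 11)
  20÷4 = 5 each, +1 to first 0
Round 4: Cedarfen=17 Dunmere=16 Ironridge=15 Juniper=20 → close Juniper (overflow 13)
  20÷3 = 6 each, +1 to first 2
Round 5: Cedarfen=24 Dunmere=23 Ironridge=21 → close Cedarfen (overflow 19)
  24÷2 = 12 each, +1 to first 0
Round 6: Dunmere=35 Ironridge=33 → close Dunmere (overflow 21)
  35÷1 = 35 each, +1 to first 0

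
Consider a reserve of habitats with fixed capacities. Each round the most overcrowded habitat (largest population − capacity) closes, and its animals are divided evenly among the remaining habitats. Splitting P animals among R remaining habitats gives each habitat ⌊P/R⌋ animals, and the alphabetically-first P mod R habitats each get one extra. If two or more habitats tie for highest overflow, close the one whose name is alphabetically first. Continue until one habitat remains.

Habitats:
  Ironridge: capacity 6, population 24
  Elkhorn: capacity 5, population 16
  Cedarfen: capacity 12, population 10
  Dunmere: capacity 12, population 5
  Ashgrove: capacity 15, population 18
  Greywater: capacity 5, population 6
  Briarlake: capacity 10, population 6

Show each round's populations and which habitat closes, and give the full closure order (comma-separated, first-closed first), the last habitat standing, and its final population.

Closure order: Ironridge, Elkhorn, Ashgrove, Greywater, Cedarfen, Briarlake
Last habitat: Dunmere with 85 animals

Round 1: Ashgrove=18 Briarlake=6 Cedarfen=10 Dunmere=5 Elkhorn=16 Greywater=6 Ironridge=24 → close Ironridge (overflow 18)
  24÷6 = 4 each, +1 to first 0
Round 2: Ashgrove=22 Briarlake=10 Cedarfen=14 Dunmere=9 Elkhorn=20 Greywater=10 → close Elkhorn (overflow 15)
  20÷5 = 4 each, +1 to first 0
Round 3: Ashgrove=26 Briarlake=14 Cedarfen=18 Dunmere=13 Greywater=14 → close Ashgrove (overflow 11)
  26÷4 = 6 each, +1 to first 2
Round 4: Briarlake=21 Cedarfen=25 Dunmere=19 Greywater=20 → close Greywater (overflow 15)
  20÷3 = 6 each, +1 to first 2
Round 5: Briarlake=28 Cedarfen=32 Dunmere=25 → close Cedarfen (overflow 20)
  32÷2 = 16 each, +1 to first 0
Round 6: Briarlake=44 Dunmere=41 → close Briarlake (overflow 34)
  44÷1 = 44 each, +1 to first 0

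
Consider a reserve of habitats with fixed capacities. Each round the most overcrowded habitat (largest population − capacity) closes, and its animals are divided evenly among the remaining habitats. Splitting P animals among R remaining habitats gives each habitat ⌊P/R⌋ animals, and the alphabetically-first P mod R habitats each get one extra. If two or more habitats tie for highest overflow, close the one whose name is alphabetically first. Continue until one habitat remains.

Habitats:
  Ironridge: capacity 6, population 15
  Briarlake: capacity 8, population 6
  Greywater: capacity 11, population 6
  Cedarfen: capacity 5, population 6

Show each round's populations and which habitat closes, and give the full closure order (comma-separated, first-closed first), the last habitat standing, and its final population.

Round 1: Briarlake=6 Cedarfen=6 Greywater=6 Ironridge=15 → close Ironridge (overflow 9)
  15÷3 = 5 each, +1 to first 0
Round 2: Briarlake=11 Cedarfen=11 Greywater=11 → close Cedarfen (overflow 6)
  11÷2 = 5 each, +1 to first 1
Round 3: Briarlake=17 Greywater=16 → close Briarlake (overflow 9)
  17÷1 = 17 each, +1 to first 0

Closure order: Ironridge, Cedarfen, Briarlake
Last habitat: Greywater with 33 animals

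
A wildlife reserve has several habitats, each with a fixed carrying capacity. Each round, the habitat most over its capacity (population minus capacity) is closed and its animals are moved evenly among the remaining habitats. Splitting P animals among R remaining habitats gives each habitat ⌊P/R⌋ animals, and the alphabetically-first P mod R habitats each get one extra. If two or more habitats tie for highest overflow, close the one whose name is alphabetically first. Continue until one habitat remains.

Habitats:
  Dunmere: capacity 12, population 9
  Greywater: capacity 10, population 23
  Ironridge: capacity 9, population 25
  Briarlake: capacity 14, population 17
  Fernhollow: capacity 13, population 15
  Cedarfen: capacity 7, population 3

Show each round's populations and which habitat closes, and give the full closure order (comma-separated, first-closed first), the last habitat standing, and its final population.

Round 1: Briarlake=17 Cedarfen=3 Dunmere=9 Fernhollow=15 Greywater=23 Ironridge=25 → close Ironridge (overflow 16)
  25÷5 = 5 each, +1 to first 0
Round 2: Briarlake=22 Cedarfen=8 Dunmere=14 Fernhollow=20 Greywater=28 → close Greywater (overflow 18)
  28÷4 = 7 each, +1 to first 0
Round 3: Briarlake=29 Cedarfen=15 Dunmere=21 Fernhollow=27 → close Briarlake (overflow 15)
  29÷3 = 9 each, +1 to first 2
Round 4: Cedarfen=25 Dunmere=31 Fernhollow=36 → close Fernhollow (overflow 23)
  36÷2 = 18 each, +1 to first 0
Round 5: Cedarfen=43 Dunmere=49 → close Dunmere (overflow 37)
  49÷1 = 49 each, +1 to first 0

Closure order: Ironridge, Greywater, Briarlake, Fernhollow, Dunmere
Last habitat: Cedarfen with 92 animals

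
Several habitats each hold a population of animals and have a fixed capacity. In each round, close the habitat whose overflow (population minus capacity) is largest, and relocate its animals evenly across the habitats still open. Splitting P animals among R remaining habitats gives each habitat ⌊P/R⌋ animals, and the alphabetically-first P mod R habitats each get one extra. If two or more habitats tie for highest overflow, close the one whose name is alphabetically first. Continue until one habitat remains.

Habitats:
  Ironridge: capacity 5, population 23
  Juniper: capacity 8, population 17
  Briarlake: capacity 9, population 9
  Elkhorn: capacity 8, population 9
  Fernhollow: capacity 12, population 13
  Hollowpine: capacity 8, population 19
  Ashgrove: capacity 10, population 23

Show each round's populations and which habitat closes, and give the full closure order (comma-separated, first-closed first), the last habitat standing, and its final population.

Closure order: Ironridge, Ashgrove, Hollowpine, Juniper, Elkhorn, Briarlake
Last habitat: Fernhollow with 113 animals

Round 1: Ashgrove=23 Briarlake=9 Elkhorn=9 Fernhollow=13 Hollowpine=19 Ironridge=23 Juniper=17 → close Ironridge (overflow 18)
  23÷6 = 3 each, +1 to first 5
Round 2: Ashgrove=27 Briarlake=13 Elkhorn=13 Fernhollow=17 Hollowpine=23 Juniper=20 → close Ashgrove (overflow 17)
  27÷5 = 5 each, +1 to first 2
Round 3: Briarlake=19 Elkhorn=19 Fernhollow=22 Hollowpine=28 Juniper=25 → close Hollowpine (overflow 20)
  28÷4 = 7 each, +1 to first 0
Round 4: Briarlake=26 Elkhorn=26 Fernhollow=29 Juniper=32 → close Juniper (overflow 24)
  32÷3 = 10 each, +1 to first 2
Round 5: Briarlake=37 Elkhorn=37 Fernhollow=39 → close Elkhorn (overflow 29)
  37÷2 = 18 each, +1 to first 1
Round 6: Briarlake=56 Fernhollow=57 → close Briarlake (overflow 47)
  56÷1 = 56 each, +1 to first 0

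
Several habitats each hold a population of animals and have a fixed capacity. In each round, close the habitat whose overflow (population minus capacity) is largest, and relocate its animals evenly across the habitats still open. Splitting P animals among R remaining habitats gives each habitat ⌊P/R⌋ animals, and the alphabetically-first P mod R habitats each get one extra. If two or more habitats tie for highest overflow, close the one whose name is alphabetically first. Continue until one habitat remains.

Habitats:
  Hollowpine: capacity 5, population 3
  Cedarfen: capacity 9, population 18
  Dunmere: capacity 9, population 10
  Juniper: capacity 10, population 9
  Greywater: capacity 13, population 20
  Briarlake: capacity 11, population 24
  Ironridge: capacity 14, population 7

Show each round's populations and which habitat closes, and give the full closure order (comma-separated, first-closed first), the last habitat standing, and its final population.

Round 1: Briarlake=24 Cedarfen=18 Dunmere=10 Greywater=20 Hollowpine=3 Ironridge=7 Juniper=9 → close Briarlake (overflow 13)
  24÷6 = 4 each, +1 to first 0
Round 2: Cedarfen=22 Dunmere=14 Greywater=24 Hollowpine=7 Ironridge=11 Juniper=13 → close Cedarfen (overflow 13)
  22÷5 = 4 each, +1 to first 2
Round 3: Dunmere=19 Greywater=29 Hollowpine=11 Ironridge=15 Juniper=17 → close Greywater (overflow 16)
  29÷4 = 7 each, +1 to first 1
Round 4: Dunmere=27 Hollowpine=18 Ironridge=22 Juniper=24 → close Dunmere (overflow 18)
  27÷3 = 9 each, +1 to first 0
Round 5: Hollowpine=27 Ironridge=31 Juniper=33 → close Juniper (overflow 23)
  33÷2 = 16 each, +1 to first 1
Round 6: Hollowpine=44 Ironridge=47 → close Hollowpine (overflow 39)
  44÷1 = 44 each, +1 to first 0

Closure order: Briarlake, Cedarfen, Greywater, Dunmere, Juniper, Hollowpine
Last habitat: Ironridge with 91 animals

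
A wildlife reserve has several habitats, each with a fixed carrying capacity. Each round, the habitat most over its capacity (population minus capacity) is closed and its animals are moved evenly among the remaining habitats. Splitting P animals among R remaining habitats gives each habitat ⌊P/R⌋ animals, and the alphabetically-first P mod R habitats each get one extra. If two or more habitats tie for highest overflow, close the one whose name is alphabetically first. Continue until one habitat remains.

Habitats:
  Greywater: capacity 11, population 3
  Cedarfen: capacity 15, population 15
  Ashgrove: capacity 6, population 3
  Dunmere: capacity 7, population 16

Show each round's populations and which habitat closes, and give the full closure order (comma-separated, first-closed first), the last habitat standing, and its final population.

Closure order: Dunmere, Cedarfen, Ashgrove
Last habitat: Greywater with 37 animals

Round 1: Ashgrove=3 Cedarfen=15 Dunmere=16 Greywater=3 → close Dunmere (overflow 9)
  16÷3 = 5 each, +1 to first 1
Round 2: Ashgrove=9 Cedarfen=20 Greywater=8 → close Cedarfen (overflow 5)
  20÷2 = 10 each, +1 to first 0
Round 3: Ashgrove=19 Greywater=18 → close Ashgrove (overflow 13)
  19÷1 = 19 each, +1 to first 0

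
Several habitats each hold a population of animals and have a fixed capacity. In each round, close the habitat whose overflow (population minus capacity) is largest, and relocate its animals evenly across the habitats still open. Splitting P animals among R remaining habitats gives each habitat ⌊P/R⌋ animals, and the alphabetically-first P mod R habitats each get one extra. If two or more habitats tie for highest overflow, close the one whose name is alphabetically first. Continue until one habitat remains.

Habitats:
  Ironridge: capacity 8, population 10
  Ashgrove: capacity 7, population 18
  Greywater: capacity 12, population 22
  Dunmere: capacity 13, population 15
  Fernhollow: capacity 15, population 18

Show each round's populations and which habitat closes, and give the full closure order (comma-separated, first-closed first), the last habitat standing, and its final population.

Round 1: Ashgrove=18 Dunmere=15 Fernhollow=18 Greywater=22 Ironridge=10 → close Ashgrove (overflow 11)
  18÷4 = 4 each, +1 to first 2
Round 2: Dunmere=20 Fernhollow=23 Greywater=26 Ironridge=14 → close Greywater (overflow 14)
  26÷3 = 8 each, +1 to first 2
Round 3: Dunmere=29 Fernhollow=32 Ironridge=22 → close Fernhollow (overflow 17)
  32÷2 = 16 each, +1 to first 0
Round 4: Dunmere=45 Ironridge=38 → close Dunmere (overflow 32)
  45÷1 = 45 each, +1 to first 0

Closure order: Ashgrove, Greywater, Fernhollow, Dunmere
Last habitat: Ironridge with 83 animals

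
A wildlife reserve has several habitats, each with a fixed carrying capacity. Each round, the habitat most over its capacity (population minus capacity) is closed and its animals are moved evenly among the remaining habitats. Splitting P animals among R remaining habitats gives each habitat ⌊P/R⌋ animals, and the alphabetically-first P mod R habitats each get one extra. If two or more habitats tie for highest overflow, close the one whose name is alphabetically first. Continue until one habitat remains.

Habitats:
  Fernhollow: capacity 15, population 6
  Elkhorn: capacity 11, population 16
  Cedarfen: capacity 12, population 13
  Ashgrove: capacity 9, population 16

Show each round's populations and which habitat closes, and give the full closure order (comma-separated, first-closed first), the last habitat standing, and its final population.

Round 1: Ashgrove=16 Cedarfen=13 Elkhorn=16 Fernhollow=6 → close Ashgrove (overflow 7)
  16÷3 = 5 each, +1 to first 1
Round 2: Cedarfen=19 Elkhorn=21 Fernhollow=11 → close Elkhorn (overflow 10)
  21÷2 = 10 each, +1 to first 1
Round 3: Cedarfen=30 Fernhollow=21 → close Cedarfen (overflow 18)
  30÷1 = 30 each, +1 to first 0

Closure order: Ashgrove, Elkhorn, Cedarfen
Last habitat: Fernhollow with 51 animals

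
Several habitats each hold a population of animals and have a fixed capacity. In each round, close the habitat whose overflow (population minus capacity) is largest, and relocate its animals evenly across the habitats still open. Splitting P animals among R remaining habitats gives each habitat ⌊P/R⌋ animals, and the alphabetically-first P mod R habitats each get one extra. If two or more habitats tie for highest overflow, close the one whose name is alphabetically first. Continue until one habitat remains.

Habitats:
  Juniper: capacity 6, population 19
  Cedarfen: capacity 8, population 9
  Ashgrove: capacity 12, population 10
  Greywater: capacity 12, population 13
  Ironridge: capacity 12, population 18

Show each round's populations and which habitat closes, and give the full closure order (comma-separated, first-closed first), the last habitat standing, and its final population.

Round 1: Ashgrove=10 Cedarfen=9 Greywater=13 Ironridge=18 Juniper=19 → close Juniper (overflow 13)
  19÷4 = 4 each, +1 to first 3
Round 2: Ashgrove=15 Cedarfen=14 Greywater=18 Ironridge=22 → close Ironridge (overflow 10)
  22÷3 = 7 each, +1 to first 1
Round 3: Ashgrove=23 Cedarfen=21 Greywater=25 → close Cedarfen (overflow 13)
  21÷2 = 10 each, +1 to first 1
Round 4: Ashgrove=34 Greywater=35 → close Greywater (overflow 23)
  35÷1 = 35 each, +1 to first 0

Closure order: Juniper, Ironridge, Cedarfen, Greywater
Last habitat: Ashgrove with 69 animals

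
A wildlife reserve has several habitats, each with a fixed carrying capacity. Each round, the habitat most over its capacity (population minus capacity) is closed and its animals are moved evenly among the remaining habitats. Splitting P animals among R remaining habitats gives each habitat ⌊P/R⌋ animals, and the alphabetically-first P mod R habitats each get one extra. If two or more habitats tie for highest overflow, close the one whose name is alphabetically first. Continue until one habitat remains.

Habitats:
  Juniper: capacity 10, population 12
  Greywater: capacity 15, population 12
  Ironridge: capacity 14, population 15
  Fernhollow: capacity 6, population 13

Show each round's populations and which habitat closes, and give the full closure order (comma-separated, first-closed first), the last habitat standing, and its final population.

Round 1: Fernhollow=13 Greywater=12 Ironridge=15 Juniper=12 → close Fernhollow (overflow 7)
  13÷3 = 4 each, +1 to first 1
Round 2: Greywater=17 Ironridge=19 Juniper=16 → close Juniper (overflow 6)
  16÷2 = 8 each, +1 to first 0
Round 3: Greywater=25 Ironridge=27 → close Ironridge (overflow 13)
  27÷1 = 27 each, +1 to first 0

Closure order: Fernhollow, Juniper, Ironridge
Last habitat: Greywater with 52 animals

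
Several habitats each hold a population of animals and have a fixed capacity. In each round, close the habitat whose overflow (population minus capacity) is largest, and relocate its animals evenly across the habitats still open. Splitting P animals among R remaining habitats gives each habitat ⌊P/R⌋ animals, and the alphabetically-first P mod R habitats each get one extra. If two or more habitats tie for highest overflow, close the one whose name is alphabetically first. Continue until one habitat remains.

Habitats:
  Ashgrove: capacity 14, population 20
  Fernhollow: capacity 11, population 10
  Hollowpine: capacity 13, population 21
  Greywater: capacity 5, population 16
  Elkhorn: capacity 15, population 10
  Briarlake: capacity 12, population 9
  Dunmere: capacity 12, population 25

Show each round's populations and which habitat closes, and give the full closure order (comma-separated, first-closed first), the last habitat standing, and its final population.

Closure order: Dunmere, Greywater, Hollowpine, Ashgrove, Fernhollow, Briarlake
Last habitat: Elkhorn with 111 animals

Round 1: Ashgrove=20 Briarlake=9 Dunmere=25 Elkhorn=10 Fernhollow=10 Greywater=16 Hollowpine=21 → close Dunmere (overflow 13)
  25÷6 = 4 each, +1 to first 1
Round 2: Ashgrove=25 Briarlake=13 Elkhorn=14 Fernhollow=14 Greywater=20 Hollowpine=25 → close Greywater (overflow 15)
  20÷5 = 4 each, +1 to first 0
Round 3: Ashgrove=29 Briarlake=17 Elkhorn=18 Fernhollow=18 Hollowpine=29 → close Hollowpine (overflow 16)
  29÷4 = 7 each, +1 to first 1
Round 4: Ashgrove=37 Briarlake=24 Elkhorn=25 Fernhollow=25 → close Ashgrove (overflow 23)
  37÷3 = 12 each, +1 to first 1
Round 5: Briarlake=37 Elkhorn=37 Fernhollow=37 → close Fernhollow (overflow 26)
  37÷2 = 18 each, +1 to first 1
Round 6: Briarlake=56 Elkhorn=55 → close Briarlake (overflow 44)
  56÷1 = 56 each, +1 to first 0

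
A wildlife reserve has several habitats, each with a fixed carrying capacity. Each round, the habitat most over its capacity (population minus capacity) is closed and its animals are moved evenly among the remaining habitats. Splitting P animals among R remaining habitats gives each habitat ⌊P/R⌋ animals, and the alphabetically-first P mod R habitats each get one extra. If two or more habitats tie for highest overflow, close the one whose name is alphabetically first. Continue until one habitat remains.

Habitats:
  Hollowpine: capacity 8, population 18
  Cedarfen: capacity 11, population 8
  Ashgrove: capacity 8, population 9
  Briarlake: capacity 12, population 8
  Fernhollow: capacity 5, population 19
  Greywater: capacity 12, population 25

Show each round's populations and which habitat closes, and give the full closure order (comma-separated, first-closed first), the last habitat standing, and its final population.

Round 1: Ashgrove=9 Briarlake=8 Cedarfen=8 Fernhollow=19 Greywater=25 Hollowpine=18 → close Fernhollow (overflow 14)
  19÷5 = 3 each, +1 to first 4
Round 2: Ashgrove=13 Briarlake=12 Cedarfen=12 Greywater=29 Hollowpine=21 → close Greywater (overflow 17)
  29÷4 = 7 each, +1 to first 1
Round 3: Ashgrove=21 Briarlake=19 Cedarfen=19 Hollowpine=28 → close Hollowpine (overflow 20)
  28÷3 = 9 each, +1 to first 1
Round 4: Ashgrove=31 Briarlake=28 Cedarfen=28 → close Ashgrove (overflow 23)
  31÷2 = 15 each, +1 to first 1
Round 5: Briarlake=44 Cedarfen=43 → close Briarlake (overflow 32)
  44÷1 = 44 each, +1 to first 0

Closure order: Fernhollow, Greywater, Hollowpine, Ashgrove, Briarlake
Last habitat: Cedarfen with 87 animals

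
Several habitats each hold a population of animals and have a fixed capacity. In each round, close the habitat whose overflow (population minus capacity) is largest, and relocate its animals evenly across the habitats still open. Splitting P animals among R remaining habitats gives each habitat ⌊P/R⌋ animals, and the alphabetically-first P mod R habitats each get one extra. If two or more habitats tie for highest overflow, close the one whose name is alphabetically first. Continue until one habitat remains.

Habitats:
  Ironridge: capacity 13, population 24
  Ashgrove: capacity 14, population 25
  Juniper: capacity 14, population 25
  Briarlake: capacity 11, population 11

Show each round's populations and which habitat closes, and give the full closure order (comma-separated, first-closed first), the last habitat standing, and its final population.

Round 1: Ashgrove=25 Briarlake=11 Ironridge=24 Juniper=25 → close Ashgrove (overflow 11)
  25÷3 = 8 each, +1 to first 1
Round 2: Briarlake=20 Ironridge=32 Juniper=33 → close Ironridge (overflow 19)
  32÷2 = 16 each, +1 to first 0
Round 3: Briarlake=36 Juniper=49 → close Juniper (overflow 35)
  49÷1 = 49 each, +1 to first 0

Closure order: Ashgrove, Ironridge, Juniper
Last habitat: Briarlake with 85 animals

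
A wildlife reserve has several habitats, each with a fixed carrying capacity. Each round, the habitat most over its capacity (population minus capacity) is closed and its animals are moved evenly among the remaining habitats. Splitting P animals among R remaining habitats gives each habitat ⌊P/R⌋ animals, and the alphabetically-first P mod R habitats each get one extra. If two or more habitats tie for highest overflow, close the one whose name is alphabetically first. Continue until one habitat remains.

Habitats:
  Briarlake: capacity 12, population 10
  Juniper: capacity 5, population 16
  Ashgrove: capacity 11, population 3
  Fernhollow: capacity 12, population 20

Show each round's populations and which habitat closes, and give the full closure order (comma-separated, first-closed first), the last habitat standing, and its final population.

Closure order: Juniper, Fernhollow, Briarlake
Last habitat: Ashgrove with 49 animals

Round 1: Ashgrove=3 Briarlake=10 Fernhollow=20 Juniper=16 → close Juniper (overflow 11)
  16÷3 = 5 each, +1 to first 1
Round 2: Ashgrove=9 Briarlake=15 Fernhollow=25 → close Fernhollow (overflow 13)
  25÷2 = 12 each, +1 to first 1
Round 3: Ashgrove=22 Briarlake=27 → close Briarlake (overflow 15)
  27÷1 = 27 each, +1 to first 0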